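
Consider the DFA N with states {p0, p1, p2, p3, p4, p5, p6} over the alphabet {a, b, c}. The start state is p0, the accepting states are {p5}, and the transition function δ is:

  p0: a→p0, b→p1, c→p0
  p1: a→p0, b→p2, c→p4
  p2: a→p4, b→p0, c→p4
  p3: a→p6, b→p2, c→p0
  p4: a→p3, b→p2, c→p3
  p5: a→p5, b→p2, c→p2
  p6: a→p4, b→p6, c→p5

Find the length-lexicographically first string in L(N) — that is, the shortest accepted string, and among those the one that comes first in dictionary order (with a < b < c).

bcaac

A breadth-first search from p0 reaches an accepting state first via the path p0 → p1 → p4 → p3 → p6 → p5 on input bcaac.
No string of length < 5 is accepted (BFS exhausts all shorter strings without reaching an accepting state), and bcaac is the lexicographically least accepting string of length 5.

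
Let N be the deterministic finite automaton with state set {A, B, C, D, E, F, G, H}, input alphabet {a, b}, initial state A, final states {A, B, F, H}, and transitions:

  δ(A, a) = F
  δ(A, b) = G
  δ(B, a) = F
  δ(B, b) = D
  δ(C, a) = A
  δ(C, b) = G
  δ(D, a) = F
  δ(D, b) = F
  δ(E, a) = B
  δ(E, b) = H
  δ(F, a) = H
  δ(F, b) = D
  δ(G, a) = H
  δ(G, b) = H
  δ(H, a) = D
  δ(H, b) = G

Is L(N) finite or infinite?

infinite

State F is reachable from the start and can reach an accepting state, and it lies on the cycle F → D → F.
Traversing that cycle any number of times yields accepted strings of unbounded length, so the language is infinite.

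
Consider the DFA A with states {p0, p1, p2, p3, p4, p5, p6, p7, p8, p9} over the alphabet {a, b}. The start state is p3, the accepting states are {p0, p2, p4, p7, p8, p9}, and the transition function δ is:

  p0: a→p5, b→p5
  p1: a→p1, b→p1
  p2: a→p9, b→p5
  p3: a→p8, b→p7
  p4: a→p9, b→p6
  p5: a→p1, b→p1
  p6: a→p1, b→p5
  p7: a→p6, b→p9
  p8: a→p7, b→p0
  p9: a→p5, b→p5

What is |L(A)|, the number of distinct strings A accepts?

The useful subgraph on states {p0, p3, p7, p8, p9} is acyclic, so L(A) is finite; the longest accepting path visits 4 useful states, giving maximum string length 3.
Counting accepting paths from p3 by length: 2 of length 1, 3 of length 2, 1 of length 3. Total 6.

6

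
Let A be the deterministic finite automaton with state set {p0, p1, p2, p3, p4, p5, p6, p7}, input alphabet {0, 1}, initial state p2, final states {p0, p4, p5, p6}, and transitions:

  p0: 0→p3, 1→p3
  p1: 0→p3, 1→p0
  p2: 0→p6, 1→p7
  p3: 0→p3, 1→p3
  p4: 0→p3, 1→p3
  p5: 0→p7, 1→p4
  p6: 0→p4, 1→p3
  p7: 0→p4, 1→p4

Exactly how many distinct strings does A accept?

The useful subgraph on states {p2, p4, p6, p7} is acyclic, so L(A) is finite; the longest accepting path visits 3 useful states, giving maximum string length 2.
Counting accepting paths from p2 by length: 1 of length 1, 3 of length 2. Total 4.

4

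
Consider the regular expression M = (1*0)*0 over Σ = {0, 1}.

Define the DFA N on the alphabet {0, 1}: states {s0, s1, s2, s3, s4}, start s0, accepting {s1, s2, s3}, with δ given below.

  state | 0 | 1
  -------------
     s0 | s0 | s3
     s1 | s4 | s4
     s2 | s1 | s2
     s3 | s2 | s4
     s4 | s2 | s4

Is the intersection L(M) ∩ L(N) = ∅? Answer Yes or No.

No

The string 100 is accepted by both M and N.
Hence L(M) ∩ L(N) ≠ ∅.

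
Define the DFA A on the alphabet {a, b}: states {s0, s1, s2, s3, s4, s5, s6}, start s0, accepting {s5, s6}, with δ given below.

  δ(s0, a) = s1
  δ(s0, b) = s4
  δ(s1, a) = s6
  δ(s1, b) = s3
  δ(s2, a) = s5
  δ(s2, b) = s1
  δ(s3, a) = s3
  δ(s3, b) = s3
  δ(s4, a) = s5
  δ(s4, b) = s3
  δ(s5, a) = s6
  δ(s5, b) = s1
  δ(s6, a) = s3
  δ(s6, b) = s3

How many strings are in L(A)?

4

The useful subgraph on states {s0, s1, s4, s5, s6} is acyclic, so L(A) is finite; the longest accepting path visits 5 useful states, giving maximum string length 4.
Counting accepting paths from s0 by length: 2 of length 2, 1 of length 3, 1 of length 4. Total 4.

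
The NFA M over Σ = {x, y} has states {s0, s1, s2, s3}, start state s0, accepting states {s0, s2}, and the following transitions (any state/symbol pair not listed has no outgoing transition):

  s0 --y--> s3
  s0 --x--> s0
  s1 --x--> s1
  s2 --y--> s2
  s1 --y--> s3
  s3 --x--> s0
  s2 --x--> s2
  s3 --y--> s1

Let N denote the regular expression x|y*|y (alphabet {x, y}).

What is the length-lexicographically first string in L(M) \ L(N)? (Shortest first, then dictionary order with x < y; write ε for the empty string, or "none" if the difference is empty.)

xx

The string xx is accepted by M but not by N.
No shorter string lies in the difference, and xx is the lexicographically first length-2 string in L(M) \ L(N).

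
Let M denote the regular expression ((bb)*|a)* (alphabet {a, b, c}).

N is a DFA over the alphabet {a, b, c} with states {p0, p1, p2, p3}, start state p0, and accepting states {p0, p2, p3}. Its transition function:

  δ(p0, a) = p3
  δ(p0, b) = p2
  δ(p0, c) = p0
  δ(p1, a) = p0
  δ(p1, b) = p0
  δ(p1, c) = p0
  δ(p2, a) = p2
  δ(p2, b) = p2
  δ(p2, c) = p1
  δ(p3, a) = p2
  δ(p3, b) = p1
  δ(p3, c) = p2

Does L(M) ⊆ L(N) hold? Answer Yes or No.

Converting the expression M to a DFA (subset construction, then merging equivalent states) gives the minimal DFA with states {m0, m1, m2}, start state m0, accepting states {m0} and transitions m0: a→m0, b→m1, c→m2; m1: a→m2, b→m0, c→m2; m2: a→m2, b→m2, c→m2.
Exploring the product automaton M × N from the start pair (m0, p0), following both machines on each input symbol, reaches 9 state pairs: (m0, p0), (m0, p3), (m1, p2), (m2, p0), (m0, p2), (m1, p1), (m2, p2), (m2, p1), (m2, p3).
M accepts in {m0} and N accepts in {p0, p2, p3}. The reachable pairs whose M-component is accepting are (m0, p0), (m0, p3), (m0, p2); in each of them the N-component is accepting too, so the product for L(M) \ L(N) (M-component accepting, N-component rejecting) has no reachable accepting pair and the difference is empty.
Hence every string in L(M) is also in L(N).

Yes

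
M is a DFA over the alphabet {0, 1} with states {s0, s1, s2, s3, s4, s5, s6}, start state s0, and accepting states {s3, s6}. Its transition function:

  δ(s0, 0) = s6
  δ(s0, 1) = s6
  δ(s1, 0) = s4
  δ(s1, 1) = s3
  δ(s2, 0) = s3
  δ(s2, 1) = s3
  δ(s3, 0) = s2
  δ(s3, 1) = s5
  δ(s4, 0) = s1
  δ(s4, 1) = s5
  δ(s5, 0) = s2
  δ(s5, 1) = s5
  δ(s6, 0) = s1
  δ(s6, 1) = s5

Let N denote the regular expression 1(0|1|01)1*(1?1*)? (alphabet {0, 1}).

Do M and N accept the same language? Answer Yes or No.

No

The string 0 is accepted by M but rejected by N.
So L(M) ≠ L(N).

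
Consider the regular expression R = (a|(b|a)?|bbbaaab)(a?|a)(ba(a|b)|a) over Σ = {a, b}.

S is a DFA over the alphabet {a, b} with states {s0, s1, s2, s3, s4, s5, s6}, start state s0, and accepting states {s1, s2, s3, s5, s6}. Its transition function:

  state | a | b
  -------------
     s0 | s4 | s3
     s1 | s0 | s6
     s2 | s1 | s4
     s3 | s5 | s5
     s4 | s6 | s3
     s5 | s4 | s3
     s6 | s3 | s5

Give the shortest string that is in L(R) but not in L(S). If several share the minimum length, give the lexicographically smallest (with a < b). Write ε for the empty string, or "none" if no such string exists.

The string a is accepted by R but not by S.
No shorter string lies in the difference, and a is the lexicographically first length-1 string in L(R) \ L(S).

a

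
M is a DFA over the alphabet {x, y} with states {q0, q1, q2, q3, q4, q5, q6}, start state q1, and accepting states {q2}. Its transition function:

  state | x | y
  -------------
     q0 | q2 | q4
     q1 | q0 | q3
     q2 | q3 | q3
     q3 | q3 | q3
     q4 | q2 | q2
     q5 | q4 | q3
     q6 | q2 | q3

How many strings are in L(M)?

3

The useful subgraph on states {q0, q1, q2, q4} is acyclic, so L(M) is finite; the longest accepting path visits 4 useful states, giving maximum string length 3.
Counting accepting paths from q1 by length: 1 of length 2, 2 of length 3. Total 3.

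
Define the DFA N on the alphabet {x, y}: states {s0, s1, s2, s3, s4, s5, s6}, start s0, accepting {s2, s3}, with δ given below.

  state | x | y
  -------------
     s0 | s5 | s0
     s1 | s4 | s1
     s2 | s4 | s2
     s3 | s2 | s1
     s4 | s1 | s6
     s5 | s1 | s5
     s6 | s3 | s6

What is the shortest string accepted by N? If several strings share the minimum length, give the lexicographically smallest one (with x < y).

xxxyx

A breadth-first search from s0 reaches an accepting state first via the path s0 → s5 → s1 → s4 → s6 → s3 on input xxxyx.
No string of length < 5 is accepted (BFS exhausts all shorter strings without reaching an accepting state), and xxxyx is the lexicographically least accepting string of length 5.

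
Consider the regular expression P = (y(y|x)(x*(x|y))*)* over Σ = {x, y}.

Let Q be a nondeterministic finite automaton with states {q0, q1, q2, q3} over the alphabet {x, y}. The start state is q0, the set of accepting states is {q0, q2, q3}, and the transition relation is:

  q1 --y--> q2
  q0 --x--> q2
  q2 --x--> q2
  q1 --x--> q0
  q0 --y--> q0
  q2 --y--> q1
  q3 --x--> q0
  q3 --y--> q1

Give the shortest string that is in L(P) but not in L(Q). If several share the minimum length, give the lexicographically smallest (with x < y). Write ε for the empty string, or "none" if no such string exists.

The string yxy is accepted by P but not by Q.
No shorter string lies in the difference, and yxy is the lexicographically first length-3 string in L(P) \ L(Q).

yxy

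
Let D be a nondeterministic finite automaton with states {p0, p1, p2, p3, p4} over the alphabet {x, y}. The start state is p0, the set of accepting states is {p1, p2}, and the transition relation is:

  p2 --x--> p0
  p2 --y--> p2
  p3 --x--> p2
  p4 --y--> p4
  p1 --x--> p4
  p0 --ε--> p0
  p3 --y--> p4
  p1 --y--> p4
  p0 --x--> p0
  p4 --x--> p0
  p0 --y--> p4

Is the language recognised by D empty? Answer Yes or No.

Yes

The states reachable from the start state are {p0, p4}.
None of the accepting states {p1, p2} is reachable, so no string is accepted and L(D) = ∅.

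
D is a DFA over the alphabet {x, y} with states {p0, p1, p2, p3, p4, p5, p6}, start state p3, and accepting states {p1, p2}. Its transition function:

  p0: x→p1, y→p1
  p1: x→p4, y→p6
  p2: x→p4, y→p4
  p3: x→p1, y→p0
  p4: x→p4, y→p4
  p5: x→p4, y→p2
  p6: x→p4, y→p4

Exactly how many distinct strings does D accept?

The useful subgraph on states {p0, p1, p3} is acyclic, so L(D) is finite; the longest accepting path visits 3 useful states, giving maximum string length 2.
Counting accepting paths from p3 by length: 1 of length 1, 2 of length 2. Total 3.

3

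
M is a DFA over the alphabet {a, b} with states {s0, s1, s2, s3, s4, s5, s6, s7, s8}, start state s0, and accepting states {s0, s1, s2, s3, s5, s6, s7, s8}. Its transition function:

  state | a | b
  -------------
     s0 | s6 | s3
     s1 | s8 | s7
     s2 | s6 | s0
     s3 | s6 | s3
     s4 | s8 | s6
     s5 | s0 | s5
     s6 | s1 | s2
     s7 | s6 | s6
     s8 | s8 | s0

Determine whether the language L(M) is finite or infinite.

State s3 is reachable from the start and can reach an accepting state, and it lies on the cycle s3 → s3.
Traversing that cycle any number of times yields accepted strings of unbounded length, so the language is infinite.

infinite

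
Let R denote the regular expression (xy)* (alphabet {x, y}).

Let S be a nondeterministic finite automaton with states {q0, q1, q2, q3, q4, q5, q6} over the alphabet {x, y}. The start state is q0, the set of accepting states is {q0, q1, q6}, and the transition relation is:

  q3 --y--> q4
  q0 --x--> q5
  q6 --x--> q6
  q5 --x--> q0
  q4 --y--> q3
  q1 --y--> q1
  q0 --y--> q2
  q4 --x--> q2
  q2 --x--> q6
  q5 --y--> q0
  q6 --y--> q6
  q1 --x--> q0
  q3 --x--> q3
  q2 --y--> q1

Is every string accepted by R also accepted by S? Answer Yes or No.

Yes

Converting the expression R to a DFA (subset construction, then merging equivalent states) gives the minimal DFA with states {r0, r1, r2}, start state r0, accepting states {r0} and transitions r0: x→r1, y→r2; r1: x→r2, y→r0; r2: x→r2, y→r2.
Exploring the product automaton R × S from the start pair (r0, q0), following both machines on each input symbol, reaches 7 state pairs: (r0, q0), (r1, q5), (r2, q2), (r2, q0), (r2, q6), (r2, q1), (r2, q5).
R accepts in {r0} and S accepts in {q0, q1, q6}. The reachable pairs whose R-component is accepting are (r0, q0); in each of them the S-component is accepting too, so the product for L(R) \ L(S) (R-component accepting, S-component rejecting) has no reachable accepting pair and the difference is empty.
Hence every string in L(R) is also in L(S).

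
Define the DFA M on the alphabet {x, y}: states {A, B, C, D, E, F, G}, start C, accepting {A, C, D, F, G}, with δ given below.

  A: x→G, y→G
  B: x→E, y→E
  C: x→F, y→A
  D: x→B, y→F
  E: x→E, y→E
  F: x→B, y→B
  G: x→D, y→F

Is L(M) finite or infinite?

The useful states (reachable from C and able to reach an accepting state) are {A, C, D, F, G}.
Restricted to these states the transition graph has no cycle, so every accepting path has bounded length and L is finite.

finite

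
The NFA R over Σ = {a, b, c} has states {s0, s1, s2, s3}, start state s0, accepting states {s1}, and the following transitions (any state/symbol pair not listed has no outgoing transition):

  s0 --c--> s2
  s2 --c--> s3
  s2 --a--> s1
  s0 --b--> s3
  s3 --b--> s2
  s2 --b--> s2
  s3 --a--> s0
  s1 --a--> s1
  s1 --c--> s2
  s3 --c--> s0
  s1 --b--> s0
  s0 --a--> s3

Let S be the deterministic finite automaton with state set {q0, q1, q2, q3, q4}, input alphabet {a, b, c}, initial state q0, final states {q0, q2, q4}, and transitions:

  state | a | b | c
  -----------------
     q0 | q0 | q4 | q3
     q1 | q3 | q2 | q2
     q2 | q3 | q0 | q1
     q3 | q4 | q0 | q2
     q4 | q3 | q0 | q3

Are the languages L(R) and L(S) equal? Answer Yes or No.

No

The string aba is accepted by R but rejected by S.
So L(R) ≠ L(S).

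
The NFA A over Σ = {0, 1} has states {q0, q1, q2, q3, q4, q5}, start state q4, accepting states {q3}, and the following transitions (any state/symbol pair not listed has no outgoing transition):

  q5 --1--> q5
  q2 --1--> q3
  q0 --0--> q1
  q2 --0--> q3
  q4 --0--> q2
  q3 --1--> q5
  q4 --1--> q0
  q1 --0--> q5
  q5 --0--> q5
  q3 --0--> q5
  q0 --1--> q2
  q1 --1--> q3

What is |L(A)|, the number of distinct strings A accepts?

The useful subgraph on states {q0, q1, q2, q3, q4} is acyclic, so L(A) is finite; the longest accepting path visits 4 useful states, giving maximum string length 3.
Counting accepting paths from q4 by length: 2 of length 2, 3 of length 3. Total 5.

5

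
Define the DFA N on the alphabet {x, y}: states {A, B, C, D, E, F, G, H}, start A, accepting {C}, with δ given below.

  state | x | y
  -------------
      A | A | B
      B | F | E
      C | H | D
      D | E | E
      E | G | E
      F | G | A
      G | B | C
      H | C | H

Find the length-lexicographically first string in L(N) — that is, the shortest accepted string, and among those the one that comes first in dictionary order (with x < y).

A breadth-first search from A reaches an accepting state first via the path A → B → F → G → C on input yxxy.
No string of length < 4 is accepted (BFS exhausts all shorter strings without reaching an accepting state), and yxxy is the lexicographically least accepting string of length 4.

yxxy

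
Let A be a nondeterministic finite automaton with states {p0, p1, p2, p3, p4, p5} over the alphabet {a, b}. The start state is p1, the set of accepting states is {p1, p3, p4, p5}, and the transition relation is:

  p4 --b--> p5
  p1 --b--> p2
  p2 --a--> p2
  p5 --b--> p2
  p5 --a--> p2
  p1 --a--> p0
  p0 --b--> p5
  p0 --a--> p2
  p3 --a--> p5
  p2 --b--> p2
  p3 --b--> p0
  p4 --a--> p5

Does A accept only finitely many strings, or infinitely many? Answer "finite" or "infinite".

finite

The useful states (reachable from p1 and able to reach an accepting state) are {p0, p1, p5}.
Restricted to these states the transition graph has no cycle, so every accepting path has bounded length and L is finite.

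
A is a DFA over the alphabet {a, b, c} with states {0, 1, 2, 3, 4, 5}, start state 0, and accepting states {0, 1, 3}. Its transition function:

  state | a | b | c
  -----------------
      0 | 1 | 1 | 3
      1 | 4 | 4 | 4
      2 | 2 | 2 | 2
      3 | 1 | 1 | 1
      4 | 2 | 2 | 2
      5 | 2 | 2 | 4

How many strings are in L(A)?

The useful subgraph on states {0, 1, 3} is acyclic, so L(A) is finite; the longest accepting path visits 3 useful states, giving maximum string length 2.
Counting accepting paths from 0 by length: 1 of length 0, 3 of length 1, 3 of length 2. Total 7.

7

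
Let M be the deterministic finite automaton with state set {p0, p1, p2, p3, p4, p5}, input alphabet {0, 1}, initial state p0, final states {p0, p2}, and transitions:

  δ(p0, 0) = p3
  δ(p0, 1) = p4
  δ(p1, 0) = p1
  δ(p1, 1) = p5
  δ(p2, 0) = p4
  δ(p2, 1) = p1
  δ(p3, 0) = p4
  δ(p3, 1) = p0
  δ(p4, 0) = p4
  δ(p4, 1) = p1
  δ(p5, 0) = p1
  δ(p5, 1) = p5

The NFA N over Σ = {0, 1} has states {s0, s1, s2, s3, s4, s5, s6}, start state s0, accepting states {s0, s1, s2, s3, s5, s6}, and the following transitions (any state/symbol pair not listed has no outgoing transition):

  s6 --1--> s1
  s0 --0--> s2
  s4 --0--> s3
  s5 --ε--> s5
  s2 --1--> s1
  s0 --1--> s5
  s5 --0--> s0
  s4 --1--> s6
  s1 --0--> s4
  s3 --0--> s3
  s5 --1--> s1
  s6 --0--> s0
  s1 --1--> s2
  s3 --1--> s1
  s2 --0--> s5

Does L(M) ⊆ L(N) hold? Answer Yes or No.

Yes

Exploring the product automaton M × N from the start pair (p0, s0), following both machines on each input symbol, reaches 24 state pairs: (p0, s0), (p3, s2), (p4, s5), (p0, s1), (p4, s0), (p1, s1), (p3, s4), (p4, s2), (p1, s5), (p1, s4), (p5, s2), (p4, s3), (p0, s6), (p1, s0), (p5, s1), (p1, s3), (p5, s6), (p3, s0), (p4, s1), (p1, s2), (p5, s5), (p0, s5), (p4, s4), (p1, s6).
M accepts in {p0, p2} and N accepts in {s0, s1, s2, s3, s5, s6}. The reachable pairs whose M-component is accepting are (p0, s0), (p0, s1), (p0, s6), (p0, s5); in each of them the N-component is accepting too, so the product for L(M) \ L(N) (M-component accepting, N-component rejecting) has no reachable accepting pair and the difference is empty.
Hence every string in L(M) is also in L(N).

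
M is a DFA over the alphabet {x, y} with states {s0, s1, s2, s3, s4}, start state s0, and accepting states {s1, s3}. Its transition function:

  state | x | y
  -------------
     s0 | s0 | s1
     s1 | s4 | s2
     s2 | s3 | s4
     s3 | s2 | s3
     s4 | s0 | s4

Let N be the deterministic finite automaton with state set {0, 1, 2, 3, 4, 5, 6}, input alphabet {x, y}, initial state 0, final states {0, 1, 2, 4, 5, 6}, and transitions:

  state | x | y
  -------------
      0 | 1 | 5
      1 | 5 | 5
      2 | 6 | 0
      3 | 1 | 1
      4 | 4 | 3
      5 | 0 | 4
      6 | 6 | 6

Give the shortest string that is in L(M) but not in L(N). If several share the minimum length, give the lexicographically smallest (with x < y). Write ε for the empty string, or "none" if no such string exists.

yyxy

The string yyxy is accepted by M but not by N.
No shorter string lies in the difference, and yyxy is the lexicographically first length-4 string in L(M) \ L(N).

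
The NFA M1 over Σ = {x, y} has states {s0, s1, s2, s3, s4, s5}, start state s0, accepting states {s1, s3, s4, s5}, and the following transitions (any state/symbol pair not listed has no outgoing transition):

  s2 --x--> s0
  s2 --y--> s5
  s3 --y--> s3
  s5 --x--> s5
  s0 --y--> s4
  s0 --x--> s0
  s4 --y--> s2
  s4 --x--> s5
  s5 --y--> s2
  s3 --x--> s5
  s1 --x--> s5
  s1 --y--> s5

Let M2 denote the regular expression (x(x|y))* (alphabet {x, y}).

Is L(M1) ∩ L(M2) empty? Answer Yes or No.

No

The string xy is accepted by both M1 and M2.
Hence L(M1) ∩ L(M2) ≠ ∅.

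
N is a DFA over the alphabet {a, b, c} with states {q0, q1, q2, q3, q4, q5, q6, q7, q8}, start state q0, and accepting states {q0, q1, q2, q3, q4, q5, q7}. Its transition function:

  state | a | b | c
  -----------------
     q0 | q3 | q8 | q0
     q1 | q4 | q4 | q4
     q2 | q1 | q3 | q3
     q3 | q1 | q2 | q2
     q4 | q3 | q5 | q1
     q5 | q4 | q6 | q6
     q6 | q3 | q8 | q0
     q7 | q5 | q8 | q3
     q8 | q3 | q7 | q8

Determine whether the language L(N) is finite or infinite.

State q8 is reachable from the start and can reach an accepting state, and it lies on the cycle q8 → q8.
Traversing that cycle any number of times yields accepted strings of unbounded length, so the language is infinite.

infinite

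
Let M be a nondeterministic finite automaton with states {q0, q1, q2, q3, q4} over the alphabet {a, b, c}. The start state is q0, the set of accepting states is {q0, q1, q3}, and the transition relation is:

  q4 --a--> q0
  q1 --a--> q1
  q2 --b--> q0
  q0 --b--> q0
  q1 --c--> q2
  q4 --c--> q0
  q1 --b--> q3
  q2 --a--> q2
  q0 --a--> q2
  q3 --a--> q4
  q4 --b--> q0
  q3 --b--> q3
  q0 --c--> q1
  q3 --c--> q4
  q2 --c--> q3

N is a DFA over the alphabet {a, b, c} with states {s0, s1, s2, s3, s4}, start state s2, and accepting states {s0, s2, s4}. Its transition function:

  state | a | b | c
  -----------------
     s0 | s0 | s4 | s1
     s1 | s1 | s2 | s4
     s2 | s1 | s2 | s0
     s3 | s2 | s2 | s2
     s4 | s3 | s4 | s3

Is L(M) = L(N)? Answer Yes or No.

Exploring the product automaton M × N from the start pair (q0, s2), following both machines on each input symbol, reaches 5 state pairs: (q0, s2), (q2, s1), (q1, s0), (q3, s4), (q4, s3).
M accepts in {q0, q1, q3} and N accepts in {s0, s2, s4}. In every reachable pair the two components are either both accepting — (q0, s2), (q1, s0), (q3, s4) — or both non-accepting, so no string is accepted by exactly one of the machines: L(M) \ L(N) and L(N) \ L(M) are both empty.
Hence every string is accepted by M iff it is accepted by N, and the two languages coincide.

Yes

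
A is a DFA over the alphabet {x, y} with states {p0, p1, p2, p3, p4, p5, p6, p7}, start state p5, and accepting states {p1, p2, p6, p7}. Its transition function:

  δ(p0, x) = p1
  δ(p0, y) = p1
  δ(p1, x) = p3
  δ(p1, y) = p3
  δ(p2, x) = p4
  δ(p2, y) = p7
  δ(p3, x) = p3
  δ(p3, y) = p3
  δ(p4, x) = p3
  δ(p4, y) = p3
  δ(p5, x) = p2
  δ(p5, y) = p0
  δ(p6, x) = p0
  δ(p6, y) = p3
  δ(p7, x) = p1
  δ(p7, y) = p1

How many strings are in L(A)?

The useful subgraph on states {p0, p1, p2, p5, p7} is acyclic, so L(A) is finite; the longest accepting path visits 4 useful states, giving maximum string length 3.
Counting accepting paths from p5 by length: 1 of length 1, 3 of length 2, 2 of length 3. Total 6.

6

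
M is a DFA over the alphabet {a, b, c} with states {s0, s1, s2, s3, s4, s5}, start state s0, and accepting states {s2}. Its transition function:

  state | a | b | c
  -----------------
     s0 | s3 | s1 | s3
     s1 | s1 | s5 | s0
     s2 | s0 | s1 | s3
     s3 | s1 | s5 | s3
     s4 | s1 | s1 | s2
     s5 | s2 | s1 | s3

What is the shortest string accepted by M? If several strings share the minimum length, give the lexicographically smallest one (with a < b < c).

A breadth-first search from s0 reaches an accepting state first via the path s0 → s3 → s5 → s2 on input aba.
No string of length < 3 is accepted (BFS exhausts all shorter strings without reaching an accepting state), and aba is the lexicographically least accepting string of length 3.

aba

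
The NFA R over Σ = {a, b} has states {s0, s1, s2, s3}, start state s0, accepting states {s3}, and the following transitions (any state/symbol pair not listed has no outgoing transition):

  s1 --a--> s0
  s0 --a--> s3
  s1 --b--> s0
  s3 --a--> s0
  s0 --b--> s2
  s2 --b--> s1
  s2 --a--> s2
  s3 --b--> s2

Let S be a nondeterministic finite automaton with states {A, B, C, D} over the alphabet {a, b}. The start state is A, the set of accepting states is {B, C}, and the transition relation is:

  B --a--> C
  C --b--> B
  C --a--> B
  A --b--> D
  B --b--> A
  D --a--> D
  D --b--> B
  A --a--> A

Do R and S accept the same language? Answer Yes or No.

The string a is accepted by R but rejected by S.
So L(R) ≠ L(S).

No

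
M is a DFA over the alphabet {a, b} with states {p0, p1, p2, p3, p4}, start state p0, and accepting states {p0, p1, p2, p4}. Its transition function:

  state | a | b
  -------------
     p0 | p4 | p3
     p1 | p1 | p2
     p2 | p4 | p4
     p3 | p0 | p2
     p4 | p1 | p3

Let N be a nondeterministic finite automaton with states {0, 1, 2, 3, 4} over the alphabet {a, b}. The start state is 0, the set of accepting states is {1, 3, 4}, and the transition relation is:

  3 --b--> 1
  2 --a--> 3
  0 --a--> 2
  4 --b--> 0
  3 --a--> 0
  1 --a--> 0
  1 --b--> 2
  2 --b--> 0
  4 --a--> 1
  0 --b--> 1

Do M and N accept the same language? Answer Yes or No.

No

The empty string ε is accepted by M but rejected by N.
So L(M) ≠ L(N).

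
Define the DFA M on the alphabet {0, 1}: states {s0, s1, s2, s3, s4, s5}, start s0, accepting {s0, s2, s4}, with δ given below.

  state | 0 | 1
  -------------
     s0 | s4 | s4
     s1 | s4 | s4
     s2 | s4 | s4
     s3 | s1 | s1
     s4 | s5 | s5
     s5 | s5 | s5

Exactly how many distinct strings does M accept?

3

The useful subgraph on states {s0, s4} is acyclic, so L(M) is finite; the longest accepting path visits 2 useful states, giving maximum string length 1.
Counting accepting paths from s0 by length: 1 of length 0, 2 of length 1. Total 3.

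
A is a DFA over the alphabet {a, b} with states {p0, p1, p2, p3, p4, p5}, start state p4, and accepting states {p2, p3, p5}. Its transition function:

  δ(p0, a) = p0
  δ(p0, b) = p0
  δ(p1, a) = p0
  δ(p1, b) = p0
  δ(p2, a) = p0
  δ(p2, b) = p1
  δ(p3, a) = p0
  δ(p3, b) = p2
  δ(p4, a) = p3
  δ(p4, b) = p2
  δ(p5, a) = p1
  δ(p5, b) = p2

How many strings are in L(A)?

3

The useful subgraph on states {p2, p3, p4} is acyclic, so L(A) is finite; the longest accepting path visits 3 useful states, giving maximum string length 2.
Counting accepting paths from p4 by length: 2 of length 1, 1 of length 2. Total 3.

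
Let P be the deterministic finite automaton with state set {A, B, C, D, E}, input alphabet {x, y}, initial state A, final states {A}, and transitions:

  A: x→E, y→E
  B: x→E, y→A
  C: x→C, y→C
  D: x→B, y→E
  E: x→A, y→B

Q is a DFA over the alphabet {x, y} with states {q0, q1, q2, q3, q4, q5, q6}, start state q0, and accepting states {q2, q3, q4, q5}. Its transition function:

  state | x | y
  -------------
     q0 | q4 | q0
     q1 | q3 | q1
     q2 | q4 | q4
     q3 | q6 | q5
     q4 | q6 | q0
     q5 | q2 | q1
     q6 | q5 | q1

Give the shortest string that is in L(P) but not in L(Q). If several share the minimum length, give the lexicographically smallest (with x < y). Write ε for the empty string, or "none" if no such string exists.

The empty string ε is accepted by P but not by Q.
Since ε is the unique shortest string, it is the required witness.

ε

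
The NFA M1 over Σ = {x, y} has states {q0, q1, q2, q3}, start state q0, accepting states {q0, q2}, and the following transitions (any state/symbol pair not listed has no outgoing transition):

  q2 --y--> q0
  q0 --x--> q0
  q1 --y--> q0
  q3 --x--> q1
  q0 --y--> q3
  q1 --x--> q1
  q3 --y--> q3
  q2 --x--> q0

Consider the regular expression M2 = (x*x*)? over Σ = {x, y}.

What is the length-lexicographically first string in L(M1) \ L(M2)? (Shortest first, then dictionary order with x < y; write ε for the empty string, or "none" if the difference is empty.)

The string yxy is accepted by M1 but not by M2.
No shorter string lies in the difference, and yxy is the lexicographically first length-3 string in L(M1) \ L(M2).

yxy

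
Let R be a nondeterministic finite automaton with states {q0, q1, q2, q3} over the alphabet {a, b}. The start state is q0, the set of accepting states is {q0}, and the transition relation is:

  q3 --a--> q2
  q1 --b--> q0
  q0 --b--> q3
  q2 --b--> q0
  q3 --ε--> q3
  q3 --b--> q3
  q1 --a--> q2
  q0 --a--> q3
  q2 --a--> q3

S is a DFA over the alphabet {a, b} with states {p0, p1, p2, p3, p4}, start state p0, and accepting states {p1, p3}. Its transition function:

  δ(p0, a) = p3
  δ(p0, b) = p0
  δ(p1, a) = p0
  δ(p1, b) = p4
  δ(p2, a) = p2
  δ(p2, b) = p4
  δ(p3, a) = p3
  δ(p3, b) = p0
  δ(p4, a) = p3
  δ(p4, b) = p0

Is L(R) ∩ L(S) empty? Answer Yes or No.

Yes

Exploring the product automaton R × S from the start pair (q0, p0), following both machines on each input symbol, reaches 4 state pairs: (q0, p0), (q3, p3), (q3, p0), (q2, p3).
R accepts in {q0} and S accepts in {p1, p3}; no reachable pair has both components accepting, so no string drives both machines to acceptance simultaneously and L(R) ∩ L(S) = ∅.
So no string is accepted by both, and the intersection is empty.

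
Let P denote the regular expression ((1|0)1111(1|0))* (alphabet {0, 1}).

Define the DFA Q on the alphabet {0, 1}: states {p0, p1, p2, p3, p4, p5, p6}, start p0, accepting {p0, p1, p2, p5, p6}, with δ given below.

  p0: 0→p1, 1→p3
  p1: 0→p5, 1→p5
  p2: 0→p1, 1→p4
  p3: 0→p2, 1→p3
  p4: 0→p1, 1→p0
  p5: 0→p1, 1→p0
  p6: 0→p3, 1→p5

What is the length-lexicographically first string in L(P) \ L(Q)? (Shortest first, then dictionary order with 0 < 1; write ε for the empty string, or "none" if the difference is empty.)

The string 011111 is accepted by P but not by Q.
No shorter string lies in the difference, and 011111 is the lexicographically first length-6 string in L(P) \ L(Q).

011111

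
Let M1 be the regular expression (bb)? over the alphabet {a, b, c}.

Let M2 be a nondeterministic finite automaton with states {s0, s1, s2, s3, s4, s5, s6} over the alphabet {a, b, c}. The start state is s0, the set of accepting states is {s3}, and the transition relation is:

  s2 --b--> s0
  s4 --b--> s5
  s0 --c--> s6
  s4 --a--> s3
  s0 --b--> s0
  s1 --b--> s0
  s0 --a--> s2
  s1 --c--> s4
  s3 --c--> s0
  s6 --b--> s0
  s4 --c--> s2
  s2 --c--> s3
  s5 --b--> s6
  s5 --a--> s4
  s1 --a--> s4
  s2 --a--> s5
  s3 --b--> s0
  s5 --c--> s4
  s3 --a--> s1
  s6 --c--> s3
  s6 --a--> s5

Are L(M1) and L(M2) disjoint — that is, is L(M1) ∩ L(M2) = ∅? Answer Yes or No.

Converting the expression M1 to a DFA (subset construction, then merging equivalent states) gives the minimal DFA with states {r0, r1, r2, r3}, start state r0, accepting states {r0, r3} and transitions r0: a→r1, b→r2, c→r1; r1: a→r1, b→r1, c→r1; r2: a→r1, b→r3, c→r1; r3: a→r1, b→r1, c→r1.
Exploring the product automaton M1 × M2 from the start pair (r0, s0), following both machines on each input symbol, reaches 10 state pairs: (r0, s0), (r1, s2), (r2, s0), (r1, s6), (r1, s5), (r1, s0), (r1, s3), (r3, s0), (r1, s4), (r1, s1).
M1 accepts in {r0, r3} and M2 accepts in {s3}; no reachable pair has both components accepting, so no string drives both machines to acceptance simultaneously and L(M1) ∩ L(M2) = ∅.
So no string is accepted by both, and the intersection is empty.

Yes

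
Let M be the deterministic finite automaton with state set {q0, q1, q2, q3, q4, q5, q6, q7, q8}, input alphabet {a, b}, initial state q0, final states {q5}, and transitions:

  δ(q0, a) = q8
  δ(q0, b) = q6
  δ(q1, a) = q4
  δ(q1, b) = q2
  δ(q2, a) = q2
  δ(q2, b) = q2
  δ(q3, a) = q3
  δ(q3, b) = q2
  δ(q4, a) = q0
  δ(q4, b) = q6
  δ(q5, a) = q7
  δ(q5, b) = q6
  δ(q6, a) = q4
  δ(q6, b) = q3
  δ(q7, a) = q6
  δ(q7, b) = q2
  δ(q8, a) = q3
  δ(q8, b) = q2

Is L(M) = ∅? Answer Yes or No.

Yes

The states reachable from the start state are {q0, q2, q3, q4, q6, q8}.
None of the accepting states {q5} is reachable, so no string is accepted and L(M) = ∅.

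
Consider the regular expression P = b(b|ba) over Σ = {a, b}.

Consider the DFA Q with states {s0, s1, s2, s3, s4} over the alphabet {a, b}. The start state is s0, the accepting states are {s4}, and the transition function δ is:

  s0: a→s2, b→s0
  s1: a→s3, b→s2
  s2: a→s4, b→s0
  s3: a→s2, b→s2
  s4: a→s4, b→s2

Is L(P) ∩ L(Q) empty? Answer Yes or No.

Converting the expression P to a DFA (subset construction, then merging equivalent states) gives the minimal DFA with states {p0, p1, p2, p3, p4}, start state p0, accepting states {p3, p4} and transitions p0: a→p1, b→p2; p1: a→p1, b→p1; p2: a→p1, b→p3; p3: a→p4, b→p1; p4: a→p1, b→p1.
Exploring the product automaton P × Q from the start pair (p0, s0), following both machines on each input symbol, reaches 7 state pairs: (p0, s0), (p1, s2), (p2, s0), (p1, s4), (p1, s0), (p3, s0), (p4, s2).
P accepts in {p3, p4} and Q accepts in {s4}; no reachable pair has both components accepting, so no string drives both machines to acceptance simultaneously and L(P) ∩ L(Q) = ∅.
So no string is accepted by both, and the intersection is empty.

Yes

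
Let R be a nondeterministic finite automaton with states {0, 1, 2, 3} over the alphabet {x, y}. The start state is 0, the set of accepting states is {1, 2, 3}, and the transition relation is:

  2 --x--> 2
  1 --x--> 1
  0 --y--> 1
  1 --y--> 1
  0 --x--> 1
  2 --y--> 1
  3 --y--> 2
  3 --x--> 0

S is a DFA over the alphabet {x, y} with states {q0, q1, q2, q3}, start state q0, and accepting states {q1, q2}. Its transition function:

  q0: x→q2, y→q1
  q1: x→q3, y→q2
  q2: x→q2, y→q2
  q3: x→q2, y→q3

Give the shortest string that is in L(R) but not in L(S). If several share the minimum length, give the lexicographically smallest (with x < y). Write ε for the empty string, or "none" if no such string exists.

The string yx is accepted by R but not by S.
No shorter string lies in the difference, and yx is the lexicographically first length-2 string in L(R) \ L(S).

yx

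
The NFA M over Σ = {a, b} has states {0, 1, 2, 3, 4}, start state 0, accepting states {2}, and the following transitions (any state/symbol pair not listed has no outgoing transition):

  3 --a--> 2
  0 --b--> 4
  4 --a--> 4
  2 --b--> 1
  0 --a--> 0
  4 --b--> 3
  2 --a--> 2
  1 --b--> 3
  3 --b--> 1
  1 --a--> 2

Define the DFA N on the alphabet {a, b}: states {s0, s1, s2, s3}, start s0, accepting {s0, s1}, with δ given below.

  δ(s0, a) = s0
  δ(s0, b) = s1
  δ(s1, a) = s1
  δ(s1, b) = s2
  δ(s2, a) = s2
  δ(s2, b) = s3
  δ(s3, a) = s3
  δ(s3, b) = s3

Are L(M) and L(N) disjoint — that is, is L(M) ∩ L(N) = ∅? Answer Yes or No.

Exploring the product automaton M × N from the start pair (0, s0), following both machines on each input symbol, reaches 7 state pairs: (0, s0), (4, s1), (3, s2), (2, s2), (1, s3), (2, s3), (3, s3).
M accepts in {2} and N accepts in {s0, s1}; no reachable pair has both components accepting, so no string drives both machines to acceptance simultaneously and L(M) ∩ L(N) = ∅.
So no string is accepted by both, and the intersection is empty.

Yes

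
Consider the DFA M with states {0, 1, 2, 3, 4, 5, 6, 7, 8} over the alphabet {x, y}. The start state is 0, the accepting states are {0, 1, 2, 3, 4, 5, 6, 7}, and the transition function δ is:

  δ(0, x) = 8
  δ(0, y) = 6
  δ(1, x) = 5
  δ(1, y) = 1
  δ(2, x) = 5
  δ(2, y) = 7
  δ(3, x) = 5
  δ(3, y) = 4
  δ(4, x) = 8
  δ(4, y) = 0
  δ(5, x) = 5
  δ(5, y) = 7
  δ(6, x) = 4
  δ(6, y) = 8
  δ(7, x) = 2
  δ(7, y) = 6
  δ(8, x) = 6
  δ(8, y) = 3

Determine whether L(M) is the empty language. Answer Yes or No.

No

The empty string ε is accepted: the run 0 ends in the accepting state 0.
Since at least one string is accepted, L(M) is not empty.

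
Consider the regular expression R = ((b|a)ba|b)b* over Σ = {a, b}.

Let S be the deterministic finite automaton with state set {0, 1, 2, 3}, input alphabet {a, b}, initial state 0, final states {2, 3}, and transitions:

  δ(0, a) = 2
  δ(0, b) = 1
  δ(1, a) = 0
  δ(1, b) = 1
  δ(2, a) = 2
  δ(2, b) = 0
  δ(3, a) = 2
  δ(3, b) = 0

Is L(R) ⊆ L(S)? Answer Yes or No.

The string b is in L(R) but not in L(S).
So L(R) ⊄ L(S).

No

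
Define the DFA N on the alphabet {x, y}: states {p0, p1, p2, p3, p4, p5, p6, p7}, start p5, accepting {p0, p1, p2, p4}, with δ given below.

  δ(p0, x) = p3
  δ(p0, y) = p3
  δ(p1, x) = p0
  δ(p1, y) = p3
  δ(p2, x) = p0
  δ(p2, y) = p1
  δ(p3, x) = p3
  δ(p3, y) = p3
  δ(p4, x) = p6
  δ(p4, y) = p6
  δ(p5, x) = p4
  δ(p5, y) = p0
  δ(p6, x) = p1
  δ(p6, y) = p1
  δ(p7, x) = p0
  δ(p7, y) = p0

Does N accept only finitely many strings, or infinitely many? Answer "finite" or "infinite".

The useful states (reachable from p5 and able to reach an accepting state) are {p0, p1, p4, p5, p6}.
Restricted to these states the transition graph has no cycle, so every accepting path has bounded length and L is finite.

finite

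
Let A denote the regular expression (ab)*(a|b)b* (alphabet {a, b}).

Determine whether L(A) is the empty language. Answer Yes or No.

The string a matches the expression, so it belongs to L(A).
Since L(A) contains at least one string, it is not empty.

No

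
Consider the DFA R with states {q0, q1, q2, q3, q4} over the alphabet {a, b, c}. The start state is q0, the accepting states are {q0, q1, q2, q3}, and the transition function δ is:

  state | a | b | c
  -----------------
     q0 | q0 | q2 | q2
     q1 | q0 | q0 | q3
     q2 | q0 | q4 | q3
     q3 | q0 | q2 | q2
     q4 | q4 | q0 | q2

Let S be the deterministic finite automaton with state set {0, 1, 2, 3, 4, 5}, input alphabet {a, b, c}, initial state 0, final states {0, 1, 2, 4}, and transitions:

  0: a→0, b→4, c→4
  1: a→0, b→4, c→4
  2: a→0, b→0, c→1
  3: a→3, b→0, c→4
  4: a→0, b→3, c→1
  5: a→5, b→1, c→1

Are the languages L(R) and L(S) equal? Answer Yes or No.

Yes

Exploring the product automaton R × S from the start pair (q0, 0), following both machines on each input symbol, reaches 4 state pairs: (q0, 0), (q2, 4), (q4, 3), (q3, 1).
R accepts in {q0, q1, q2, q3} and S accepts in {0, 1, 2, 4}. In every reachable pair the two components are either both accepting — (q0, 0), (q2, 4), (q3, 1) — or both non-accepting, so no string is accepted by exactly one of the machines: L(R) \ L(S) and L(S) \ L(R) are both empty.
Hence every string is accepted by R iff it is accepted by S, and the two languages coincide.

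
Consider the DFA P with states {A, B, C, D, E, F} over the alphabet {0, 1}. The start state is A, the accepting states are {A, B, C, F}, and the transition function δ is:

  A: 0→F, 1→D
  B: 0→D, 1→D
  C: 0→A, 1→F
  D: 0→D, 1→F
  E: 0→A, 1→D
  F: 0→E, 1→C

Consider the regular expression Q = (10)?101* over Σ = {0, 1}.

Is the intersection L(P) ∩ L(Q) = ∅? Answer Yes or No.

The string 101 is accepted by both P and Q.
Hence L(P) ∩ L(Q) ≠ ∅.

No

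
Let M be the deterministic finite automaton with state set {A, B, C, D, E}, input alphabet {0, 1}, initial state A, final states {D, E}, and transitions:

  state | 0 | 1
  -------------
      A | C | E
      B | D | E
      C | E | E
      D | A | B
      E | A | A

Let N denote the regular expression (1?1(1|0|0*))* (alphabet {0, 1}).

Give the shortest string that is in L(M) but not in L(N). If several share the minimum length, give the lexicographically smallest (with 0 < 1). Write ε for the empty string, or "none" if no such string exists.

The string 00 is accepted by M but not by N.
No shorter string lies in the difference, and 00 is the lexicographically first length-2 string in L(M) \ L(N).

00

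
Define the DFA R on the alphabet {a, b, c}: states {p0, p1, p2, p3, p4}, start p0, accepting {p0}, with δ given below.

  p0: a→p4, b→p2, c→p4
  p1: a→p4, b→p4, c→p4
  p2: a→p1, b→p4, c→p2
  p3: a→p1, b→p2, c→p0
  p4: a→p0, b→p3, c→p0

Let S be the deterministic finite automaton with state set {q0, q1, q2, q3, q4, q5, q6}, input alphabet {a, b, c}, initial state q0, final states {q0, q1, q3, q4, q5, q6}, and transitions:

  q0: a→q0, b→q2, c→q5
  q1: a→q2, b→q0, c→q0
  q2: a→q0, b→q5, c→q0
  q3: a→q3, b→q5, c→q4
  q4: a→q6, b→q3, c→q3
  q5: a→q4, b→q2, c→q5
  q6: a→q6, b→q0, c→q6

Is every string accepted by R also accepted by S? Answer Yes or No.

Exploring the product automaton R × S from the start pair (p0, q0), following both machines on each input symbol, reaches 24 state pairs: (p0, q0), (p4, q0), (p2, q2), (p4, q5), (p3, q2), (p0, q5), (p1, q0), (p2, q0), (p0, q4), (p2, q5), (p4, q4), (p4, q2), (p4, q6), (p2, q3), (p4, q3), (p1, q4), (p0, q6), (p3, q3), (p0, q3), (p3, q5), (p3, q0), (p1, q3), (p2, q4), (p1, q6).
R accepts in {p0} and S accepts in {q0, q1, q3, q4, q5, q6}. The reachable pairs whose R-component is accepting are (p0, q0), (p0, q5), (p0, q4), (p0, q6), (p0, q3); in each of them the S-component is accepting too, so the product for L(R) \ L(S) (R-component accepting, S-component rejecting) has no reachable accepting pair and the difference is empty.
Hence every string in L(R) is also in L(S).

Yes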